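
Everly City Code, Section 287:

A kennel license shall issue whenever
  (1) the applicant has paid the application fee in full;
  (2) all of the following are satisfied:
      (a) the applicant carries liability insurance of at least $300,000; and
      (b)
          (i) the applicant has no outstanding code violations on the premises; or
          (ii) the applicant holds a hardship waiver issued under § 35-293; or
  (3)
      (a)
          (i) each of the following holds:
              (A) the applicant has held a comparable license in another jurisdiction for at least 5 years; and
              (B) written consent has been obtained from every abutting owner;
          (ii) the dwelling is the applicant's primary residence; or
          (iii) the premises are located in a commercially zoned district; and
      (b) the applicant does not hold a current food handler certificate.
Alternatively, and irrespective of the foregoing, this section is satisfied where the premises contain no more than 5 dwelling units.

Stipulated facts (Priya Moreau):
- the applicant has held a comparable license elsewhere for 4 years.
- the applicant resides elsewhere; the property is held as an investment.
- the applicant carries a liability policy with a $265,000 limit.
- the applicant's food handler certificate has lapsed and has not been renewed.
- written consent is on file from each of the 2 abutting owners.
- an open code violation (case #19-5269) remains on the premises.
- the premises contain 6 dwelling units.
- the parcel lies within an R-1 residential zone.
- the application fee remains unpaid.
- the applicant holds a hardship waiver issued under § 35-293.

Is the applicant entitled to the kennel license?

(1) fee paid — not satisfied.
(a) insurance ≥ $300,000 — fails.
(i) no code violations — not satisfied.
(ii) hardship waiver — satisfied.
So (b) is satisfied (F OR T).
So (2) is not satisfied (F AND T).
(A) prior license ≥ 5 yr — not met.
(B) all abutters consent — satisfied.
(i) = F AND T = false.
(ii) primary residence — not satisfied.
(iii) commercially zoned — fails.
(a): F OR F OR F → false.
(b) not (food handler cert.) — satisfied.
(3) = F AND T = false.
Overall: F OR F OR F → false.
Exception (≤ 5 units) — not satisfied.
Result: main false OR exception false → false.

No — denied.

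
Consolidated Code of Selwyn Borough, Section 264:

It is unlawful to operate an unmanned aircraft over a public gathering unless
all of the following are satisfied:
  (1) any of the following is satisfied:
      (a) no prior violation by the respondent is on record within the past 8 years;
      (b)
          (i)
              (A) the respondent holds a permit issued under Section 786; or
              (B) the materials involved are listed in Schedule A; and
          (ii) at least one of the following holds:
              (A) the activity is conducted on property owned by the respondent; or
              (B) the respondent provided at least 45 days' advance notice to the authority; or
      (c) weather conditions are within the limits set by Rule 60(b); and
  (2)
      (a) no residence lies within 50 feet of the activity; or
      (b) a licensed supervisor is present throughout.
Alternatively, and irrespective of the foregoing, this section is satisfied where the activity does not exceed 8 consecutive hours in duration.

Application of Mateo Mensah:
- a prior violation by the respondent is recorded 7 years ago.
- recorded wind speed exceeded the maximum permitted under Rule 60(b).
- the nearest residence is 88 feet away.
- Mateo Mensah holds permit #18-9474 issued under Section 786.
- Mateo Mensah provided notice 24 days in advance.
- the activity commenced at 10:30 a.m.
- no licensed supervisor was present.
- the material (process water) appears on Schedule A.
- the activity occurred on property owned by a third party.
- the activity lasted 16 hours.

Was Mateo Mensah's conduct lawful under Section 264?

No — unlawful.

(a) no prior violation — fails.
(A) holds permit — holds.
(B) Schedule A material — satisfied.
(i): T OR T → true.
(A) own property — fails.
(B) ≥45 days' notice — not satisfied.
So (ii) is not satisfied (F OR F).
So (b) is not satisfied (T AND F).
(c) weather ok — not satisfied.
(1) = F OR F OR F = false.
(a) no residence in 50 ft — holds.
(b) supervisor present — fails.
So (2) is satisfied (T OR F).
So Overall is not satisfied (F AND T).
Exception (≤ 8 hrs duration) — not satisfied.
Result: main false OR exception false → false.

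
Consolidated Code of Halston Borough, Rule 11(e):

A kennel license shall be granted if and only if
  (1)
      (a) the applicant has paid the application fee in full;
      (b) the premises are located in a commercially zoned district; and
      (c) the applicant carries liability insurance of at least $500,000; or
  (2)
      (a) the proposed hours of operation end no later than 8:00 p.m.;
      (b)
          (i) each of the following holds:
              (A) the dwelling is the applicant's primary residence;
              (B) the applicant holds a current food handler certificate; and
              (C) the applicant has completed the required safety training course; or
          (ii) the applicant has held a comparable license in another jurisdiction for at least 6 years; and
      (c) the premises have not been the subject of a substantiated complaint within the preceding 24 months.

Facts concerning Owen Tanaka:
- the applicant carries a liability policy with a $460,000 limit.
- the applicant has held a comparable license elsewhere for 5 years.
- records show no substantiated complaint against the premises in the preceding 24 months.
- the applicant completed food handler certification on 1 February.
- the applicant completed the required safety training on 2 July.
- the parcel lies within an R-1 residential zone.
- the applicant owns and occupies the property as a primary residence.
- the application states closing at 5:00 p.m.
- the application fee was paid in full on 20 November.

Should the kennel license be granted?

(a) fee paid — met.
(b) commercially zoned — not met.
(c) insurance ≥ $500,000 — not met.
So (1) is not satisfied (T AND F AND F).
(a) closes by 8 p.m. — holds.
(A) primary residence — met.
(B) food handler cert. — satisfied.
(C) safety training — satisfied.
(i): T AND T AND T → true.
(ii) prior license ≥ 6 yr — not met.
(b): T OR F → true.
(c) no complaint in 24 mo. — holds.
(2) = T AND T AND T = true.
So Overall is satisfied (F OR T).

Yes — granted.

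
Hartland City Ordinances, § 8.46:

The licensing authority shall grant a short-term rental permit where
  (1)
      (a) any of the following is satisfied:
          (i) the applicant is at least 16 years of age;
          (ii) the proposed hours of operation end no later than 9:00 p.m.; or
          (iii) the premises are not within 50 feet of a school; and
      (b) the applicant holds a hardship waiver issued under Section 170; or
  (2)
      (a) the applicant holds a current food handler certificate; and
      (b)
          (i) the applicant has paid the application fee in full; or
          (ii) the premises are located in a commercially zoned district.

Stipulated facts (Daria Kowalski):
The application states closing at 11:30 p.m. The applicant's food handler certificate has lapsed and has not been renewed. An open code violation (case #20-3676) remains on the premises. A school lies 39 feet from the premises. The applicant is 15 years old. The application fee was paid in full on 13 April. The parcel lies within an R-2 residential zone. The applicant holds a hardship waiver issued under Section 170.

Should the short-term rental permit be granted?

No — denied.

(i) age ≥ 16 — not met.
(ii) closes by 9 p.m. — not satisfied.
(iii) ≥50 ft from school — not satisfied.
(a): F OR F OR F → false.
(b) hardship waiver — met.
So (1) is not satisfied (F AND T).
(a) food handler cert. — not satisfied.
(i) fee paid — satisfied.
(ii) commercially zoned — not met.
(b) = T OR F = true.
So (2) is not satisfied (F AND T).
Overall = F OR F = false.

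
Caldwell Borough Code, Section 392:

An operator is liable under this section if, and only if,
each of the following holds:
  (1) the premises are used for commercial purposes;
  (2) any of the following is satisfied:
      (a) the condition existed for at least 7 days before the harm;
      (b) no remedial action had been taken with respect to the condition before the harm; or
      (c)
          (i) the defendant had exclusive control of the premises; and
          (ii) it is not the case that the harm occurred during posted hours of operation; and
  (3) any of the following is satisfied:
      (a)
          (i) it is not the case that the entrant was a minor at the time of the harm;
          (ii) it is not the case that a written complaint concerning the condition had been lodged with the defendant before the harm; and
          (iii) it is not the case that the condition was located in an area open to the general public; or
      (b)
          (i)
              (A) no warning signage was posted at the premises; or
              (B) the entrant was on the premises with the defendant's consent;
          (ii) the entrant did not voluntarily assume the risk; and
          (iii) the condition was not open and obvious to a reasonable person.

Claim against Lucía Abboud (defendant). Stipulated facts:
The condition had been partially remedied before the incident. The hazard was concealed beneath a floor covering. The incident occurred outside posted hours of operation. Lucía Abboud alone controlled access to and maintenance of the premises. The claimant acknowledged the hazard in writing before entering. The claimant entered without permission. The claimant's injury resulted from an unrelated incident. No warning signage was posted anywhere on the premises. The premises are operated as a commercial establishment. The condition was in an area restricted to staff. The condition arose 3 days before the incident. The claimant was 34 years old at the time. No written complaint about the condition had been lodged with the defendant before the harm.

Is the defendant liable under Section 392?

(1) commercial use — holds.
(a) condition ≥7 days old — fails.
(b) no remedial action — not satisfied.
(i) exclusive control — met.
(ii) not (during posted hours) — met.
(c) = T AND T = true.
So (2) is satisfied (F OR F OR T).
(i) not (entrant a minor) — satisfied.
(ii) not (complaint lodged) — holds.
(iii) not (public area) — met.
(a): T AND T AND T → true.
(A) no signage posted — holds.
(B) consent to enter — not met.
(i) = T OR F = true.
(ii) no assumed risk — not satisfied.
(iii) not open/obvious — satisfied.
So (b) is not satisfied (T AND F AND T).
So (3) is satisfied (T OR F).
So Overall is satisfied (T AND T AND T).

Yes — liable.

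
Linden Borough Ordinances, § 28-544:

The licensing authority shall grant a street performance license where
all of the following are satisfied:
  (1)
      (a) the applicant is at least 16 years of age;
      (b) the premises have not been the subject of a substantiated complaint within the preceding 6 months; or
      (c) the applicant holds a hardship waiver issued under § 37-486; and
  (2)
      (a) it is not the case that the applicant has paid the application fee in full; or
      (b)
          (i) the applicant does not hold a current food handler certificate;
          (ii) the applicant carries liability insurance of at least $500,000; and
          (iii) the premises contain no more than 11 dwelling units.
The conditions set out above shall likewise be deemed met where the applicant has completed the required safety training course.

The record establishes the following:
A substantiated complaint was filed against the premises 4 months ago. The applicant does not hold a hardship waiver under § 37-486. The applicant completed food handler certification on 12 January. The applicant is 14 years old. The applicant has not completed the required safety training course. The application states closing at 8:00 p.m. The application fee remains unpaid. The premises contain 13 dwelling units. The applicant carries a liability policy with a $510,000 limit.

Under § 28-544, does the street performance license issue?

No — denied.

(a) age ≥ 16 — not met.
(b) no complaint in 6 mo. — fails.
(c) hardship waiver — not satisfied.
(1): F OR F OR F → false.
(a) not (fee paid) — holds.
(i) not (food handler cert.) — not met.
(ii) insurance ≥ $500,000 — satisfied.
(iii) ≤ 11 units — not satisfied.
(b): F AND T AND F → false.
So (2) is satisfied (T OR F).
Overall: F AND T → false.
Exception (safety training) — not satisfied.
Result: main false OR exception false → false.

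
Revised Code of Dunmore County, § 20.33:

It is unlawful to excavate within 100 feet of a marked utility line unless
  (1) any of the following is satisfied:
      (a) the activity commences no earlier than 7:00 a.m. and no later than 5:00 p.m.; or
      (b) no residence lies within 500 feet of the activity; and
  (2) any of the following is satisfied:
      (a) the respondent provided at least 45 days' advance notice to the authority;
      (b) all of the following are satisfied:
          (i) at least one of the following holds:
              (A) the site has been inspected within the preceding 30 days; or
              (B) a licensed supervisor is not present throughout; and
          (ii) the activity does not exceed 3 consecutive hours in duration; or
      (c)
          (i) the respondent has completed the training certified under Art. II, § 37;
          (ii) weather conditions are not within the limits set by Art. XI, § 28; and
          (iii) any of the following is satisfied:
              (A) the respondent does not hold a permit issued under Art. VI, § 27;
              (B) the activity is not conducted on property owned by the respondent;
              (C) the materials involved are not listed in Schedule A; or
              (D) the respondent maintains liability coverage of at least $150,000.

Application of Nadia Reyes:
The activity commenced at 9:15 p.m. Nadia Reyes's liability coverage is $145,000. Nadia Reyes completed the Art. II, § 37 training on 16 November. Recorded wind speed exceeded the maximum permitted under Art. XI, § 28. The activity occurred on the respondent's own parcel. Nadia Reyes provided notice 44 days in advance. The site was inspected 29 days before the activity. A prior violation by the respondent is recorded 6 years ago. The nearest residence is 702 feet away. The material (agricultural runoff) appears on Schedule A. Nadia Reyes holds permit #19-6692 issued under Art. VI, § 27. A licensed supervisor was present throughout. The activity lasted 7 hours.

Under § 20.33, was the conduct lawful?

(a) start within hours — fails.
(b) no residence in 500 ft — holds.
(1) = F OR T = true.
(a) ≥45 days' notice — not satisfied.
(A) site inspected — met.
(B) not (supervisor present) — not satisfied.
(i): T OR F → true.
(ii) ≤ 3 hrs duration — not met.
So (b) is not satisfied (T AND F).
(i) training certified — holds.
(ii) not (weather ok) — holds.
(A) not (holds permit) — not satisfied.
(B) not (own property) — fails.
(C) not (Schedule A material) — fails.
(D) coverage ≥ $150,000 — not met.
(iii) = F OR F OR F OR F = false.
(c): T AND T AND F → false.
(2): F OR F OR F → false.
So Overall is not satisfied (T AND F).

No — unlawful.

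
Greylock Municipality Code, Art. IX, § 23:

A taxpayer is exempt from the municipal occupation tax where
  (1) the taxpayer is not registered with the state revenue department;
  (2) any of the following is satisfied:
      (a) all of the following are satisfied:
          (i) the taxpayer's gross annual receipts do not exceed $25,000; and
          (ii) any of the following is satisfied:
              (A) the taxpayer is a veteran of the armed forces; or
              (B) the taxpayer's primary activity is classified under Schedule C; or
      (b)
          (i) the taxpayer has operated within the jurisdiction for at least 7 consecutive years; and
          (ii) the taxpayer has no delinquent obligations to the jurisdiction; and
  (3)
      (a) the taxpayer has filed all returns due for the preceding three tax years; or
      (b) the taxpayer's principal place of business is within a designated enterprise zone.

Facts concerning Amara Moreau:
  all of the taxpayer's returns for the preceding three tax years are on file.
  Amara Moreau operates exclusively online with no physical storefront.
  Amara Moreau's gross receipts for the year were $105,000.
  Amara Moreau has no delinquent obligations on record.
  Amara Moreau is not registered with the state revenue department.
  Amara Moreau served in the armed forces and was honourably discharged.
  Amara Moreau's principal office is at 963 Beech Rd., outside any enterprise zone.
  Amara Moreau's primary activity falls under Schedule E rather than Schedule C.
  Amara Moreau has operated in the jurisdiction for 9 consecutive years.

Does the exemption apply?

(1) not (state-registered) — satisfied.
(i) receipts ≤ $25,000 — not satisfied.
(A) veteran — met.
(B) Schedule C activity — not met.
(ii): T OR F → true.
So (a) is not satisfied (F AND T).
(i) ≥ 7 yrs in jurisdiction — met.
(ii) no delinquency — satisfied.
(b) = T AND T = true.
(2): F OR T → true.
(a) returns current — holds.
(b) in enterprise zone — not met.
(3) = T OR F = true.
Overall: T AND T AND T → true.

Yes — exempt.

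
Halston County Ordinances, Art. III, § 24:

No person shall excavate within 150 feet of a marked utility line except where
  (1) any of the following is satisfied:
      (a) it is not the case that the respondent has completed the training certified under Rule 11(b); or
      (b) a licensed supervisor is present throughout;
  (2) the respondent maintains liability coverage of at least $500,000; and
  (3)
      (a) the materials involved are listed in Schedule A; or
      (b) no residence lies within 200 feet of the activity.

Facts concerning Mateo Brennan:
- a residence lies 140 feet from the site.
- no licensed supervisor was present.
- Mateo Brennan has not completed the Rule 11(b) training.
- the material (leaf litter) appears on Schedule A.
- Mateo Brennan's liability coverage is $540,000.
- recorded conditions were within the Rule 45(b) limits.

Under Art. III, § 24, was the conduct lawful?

Yes — lawful.

(a) not (training certified) — holds.
(b) supervisor present — not satisfied.
(1) = T OR F = true.
(2) coverage ≥ $500,000 — holds.
(a) Schedule A material — satisfied.
(b) no residence in 200 ft — fails.
(3): T OR F → true.
Overall = T AND T AND T = true.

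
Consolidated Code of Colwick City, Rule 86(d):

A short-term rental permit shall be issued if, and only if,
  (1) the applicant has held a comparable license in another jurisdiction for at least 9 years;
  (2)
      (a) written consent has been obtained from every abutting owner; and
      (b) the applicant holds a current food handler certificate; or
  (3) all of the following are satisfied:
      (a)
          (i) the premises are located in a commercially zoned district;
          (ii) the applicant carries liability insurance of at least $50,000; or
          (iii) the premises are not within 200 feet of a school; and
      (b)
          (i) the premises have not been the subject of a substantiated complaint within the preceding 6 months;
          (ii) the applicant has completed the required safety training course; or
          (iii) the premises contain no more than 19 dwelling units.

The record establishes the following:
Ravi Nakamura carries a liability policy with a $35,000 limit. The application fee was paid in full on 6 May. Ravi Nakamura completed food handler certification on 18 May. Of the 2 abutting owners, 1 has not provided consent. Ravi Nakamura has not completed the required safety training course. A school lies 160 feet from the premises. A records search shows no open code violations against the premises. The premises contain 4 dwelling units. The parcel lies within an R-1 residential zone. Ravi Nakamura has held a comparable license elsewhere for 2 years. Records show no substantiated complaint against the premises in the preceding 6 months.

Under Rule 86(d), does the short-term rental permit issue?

(1) prior license ≥ 9 yr — fails.
(a) all abutters consent — fails.
(b) food handler cert. — met.
So (2) is not satisfied (F AND T).
(i) commercially zoned — fails.
(ii) insurance ≥ $50,000 — fails.
(iii) ≥200 ft from school — fails.
(a): F OR F OR F → false.
(i) no complaint in 6 mo. — satisfied.
(ii) safety training — not satisfied.
(iii) ≤ 19 units — satisfied.
(b): T OR F OR T → true.
(3): F AND T → false.
Overall = F OR F OR F = false.

No — denied.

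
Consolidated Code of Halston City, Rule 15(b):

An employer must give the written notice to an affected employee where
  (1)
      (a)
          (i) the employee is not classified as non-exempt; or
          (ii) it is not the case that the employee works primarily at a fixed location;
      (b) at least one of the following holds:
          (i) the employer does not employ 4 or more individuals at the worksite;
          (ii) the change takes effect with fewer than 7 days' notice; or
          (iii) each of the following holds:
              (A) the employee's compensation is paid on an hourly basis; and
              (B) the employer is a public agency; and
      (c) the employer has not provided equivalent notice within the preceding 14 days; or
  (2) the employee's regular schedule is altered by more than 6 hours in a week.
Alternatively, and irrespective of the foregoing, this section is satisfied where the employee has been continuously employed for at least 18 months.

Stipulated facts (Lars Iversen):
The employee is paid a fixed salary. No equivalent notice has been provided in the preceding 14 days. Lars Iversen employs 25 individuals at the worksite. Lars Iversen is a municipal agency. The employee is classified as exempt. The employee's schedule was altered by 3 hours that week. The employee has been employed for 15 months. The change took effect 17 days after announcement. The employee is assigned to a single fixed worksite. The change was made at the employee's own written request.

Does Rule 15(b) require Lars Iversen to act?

No — not required.

(i) not (non-exempt) — met.
(ii) not (fixed location) — not satisfied.
(a) = T OR F = true.
(i) not (≥ 4 at site) — not satisfied.
(ii) < 7 days' notice — not satisfied.
(A) hourly-paid — not satisfied.
(B) public agency — met.
(iii) = F AND T = false.
So (b) is not satisfied (F OR F OR F).
(c) no recent notice — satisfied.
So (1) is not satisfied (T AND F AND T).
(2) schedule shift > 6h — not satisfied.
Overall: F OR F → false.
Exception (tenure ≥ 18 mo.) — not satisfied.
Result: main false OR exception false → false.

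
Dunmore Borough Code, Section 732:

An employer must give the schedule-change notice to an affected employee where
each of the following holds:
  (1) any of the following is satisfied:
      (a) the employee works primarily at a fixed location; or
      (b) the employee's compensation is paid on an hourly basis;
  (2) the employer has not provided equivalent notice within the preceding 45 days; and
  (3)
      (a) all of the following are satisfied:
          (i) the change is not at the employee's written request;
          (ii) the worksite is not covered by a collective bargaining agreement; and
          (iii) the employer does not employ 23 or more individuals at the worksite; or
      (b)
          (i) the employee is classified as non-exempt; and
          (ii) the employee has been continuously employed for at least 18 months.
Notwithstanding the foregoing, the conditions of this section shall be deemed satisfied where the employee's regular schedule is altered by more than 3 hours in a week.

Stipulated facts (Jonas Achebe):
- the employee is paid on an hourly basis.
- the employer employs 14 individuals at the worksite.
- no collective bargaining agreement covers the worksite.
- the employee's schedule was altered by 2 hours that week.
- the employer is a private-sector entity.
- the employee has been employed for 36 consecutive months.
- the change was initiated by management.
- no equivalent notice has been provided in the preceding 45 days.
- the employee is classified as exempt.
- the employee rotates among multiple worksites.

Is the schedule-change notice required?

Yes — required.

(a) fixed location — not met.
(b) hourly-paid — satisfied.
So (1) is satisfied (F OR T).
(2) no recent notice — met.
(i) not employee-requested — satisfied.
(ii) no CBA — holds.
(iii) not (≥ 23 at site) — satisfied.
So (a) is satisfied (T AND T AND T).
(i) non-exempt — fails.
(ii) tenure ≥ 18 mo. — met.
(b): F AND T → false.
So (3) is satisfied (T OR F).
Overall: T AND T AND T → true.
Exception (schedule shift > 3h) — not satisfied.
Result: main true OR exception false → true.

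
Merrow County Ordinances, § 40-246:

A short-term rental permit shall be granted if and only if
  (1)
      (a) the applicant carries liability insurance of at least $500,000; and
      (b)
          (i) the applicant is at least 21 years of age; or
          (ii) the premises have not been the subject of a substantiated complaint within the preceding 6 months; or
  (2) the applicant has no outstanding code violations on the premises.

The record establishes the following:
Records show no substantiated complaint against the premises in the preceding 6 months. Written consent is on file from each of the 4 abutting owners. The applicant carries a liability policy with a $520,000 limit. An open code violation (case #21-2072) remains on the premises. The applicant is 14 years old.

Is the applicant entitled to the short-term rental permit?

Yes — granted.

(a) insurance ≥ $500,000 — satisfied.
(i) age ≥ 21 — not met.
(ii) no complaint in 6 mo. — holds.
So (b) is satisfied (F OR T).
(1): T AND T → true.
(2) no code violations — not met.
So Overall is satisfied (T OR F).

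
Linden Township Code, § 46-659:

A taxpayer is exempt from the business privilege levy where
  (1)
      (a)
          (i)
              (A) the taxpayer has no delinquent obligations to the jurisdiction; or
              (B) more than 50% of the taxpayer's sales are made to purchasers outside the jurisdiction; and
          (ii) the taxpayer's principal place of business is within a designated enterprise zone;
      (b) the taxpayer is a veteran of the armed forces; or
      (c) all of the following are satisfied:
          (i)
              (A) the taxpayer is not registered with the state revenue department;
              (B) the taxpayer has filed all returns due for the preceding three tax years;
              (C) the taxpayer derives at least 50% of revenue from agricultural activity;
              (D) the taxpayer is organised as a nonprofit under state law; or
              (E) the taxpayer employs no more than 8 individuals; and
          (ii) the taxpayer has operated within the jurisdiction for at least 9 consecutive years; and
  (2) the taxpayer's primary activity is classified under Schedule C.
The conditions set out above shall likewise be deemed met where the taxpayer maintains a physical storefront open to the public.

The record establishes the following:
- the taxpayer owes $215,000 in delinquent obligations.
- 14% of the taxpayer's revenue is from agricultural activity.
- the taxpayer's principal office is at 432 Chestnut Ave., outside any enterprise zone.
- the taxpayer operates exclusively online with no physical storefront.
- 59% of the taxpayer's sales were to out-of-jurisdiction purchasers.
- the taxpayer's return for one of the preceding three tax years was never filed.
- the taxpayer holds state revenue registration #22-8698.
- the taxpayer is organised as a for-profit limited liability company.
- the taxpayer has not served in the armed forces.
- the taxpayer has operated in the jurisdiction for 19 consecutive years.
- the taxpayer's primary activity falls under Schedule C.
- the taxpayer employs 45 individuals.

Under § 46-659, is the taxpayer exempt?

(A) no delinquency — fails.
(B) >50% out-of-jur. sales — satisfied.
(i) = F OR T = true.
(ii) in enterprise zone — not met.
So (a) is not satisfied (T AND F).
(b) veteran — not met.
(A) not (state-registered) — fails.
(B) returns current — not met.
(C) ≥50% agricultural — not met.
(D) nonprofit — not met.
(E) ≤ 8 employees — not met.
(i): F OR F OR F OR F OR F → false.
(ii) ≥ 9 yrs in jurisdiction — satisfied.
So (c) is not satisfied (F AND T).
So (1) is not satisfied (F OR F OR F).
(2) Schedule C activity — holds.
So Overall is not satisfied (F AND T).
Exception (has storefront) — not satisfied.
Result: main false OR exception false → false.

No — not exempt.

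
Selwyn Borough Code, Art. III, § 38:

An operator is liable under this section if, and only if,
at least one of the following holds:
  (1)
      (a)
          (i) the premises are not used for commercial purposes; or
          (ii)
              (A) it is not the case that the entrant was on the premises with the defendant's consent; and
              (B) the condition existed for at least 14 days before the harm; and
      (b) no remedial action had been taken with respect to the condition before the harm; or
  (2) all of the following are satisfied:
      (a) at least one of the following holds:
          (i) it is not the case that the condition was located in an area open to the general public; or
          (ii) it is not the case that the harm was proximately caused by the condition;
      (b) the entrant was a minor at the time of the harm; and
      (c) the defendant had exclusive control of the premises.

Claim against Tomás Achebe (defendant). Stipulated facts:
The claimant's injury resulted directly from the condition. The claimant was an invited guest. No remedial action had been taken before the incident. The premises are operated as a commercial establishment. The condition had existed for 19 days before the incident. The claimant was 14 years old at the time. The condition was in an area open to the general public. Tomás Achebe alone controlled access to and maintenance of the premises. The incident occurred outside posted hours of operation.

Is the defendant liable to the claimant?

(i) not (commercial use) — not satisfied.
(A) not (consent to enter) — not met.
(B) condition ≥14 days old — satisfied.
(ii): F AND T → false.
(a) = F OR F = false.
(b) no remedial action — holds.
(1) = F AND T = false.
(i) not (public area) — fails.
(ii) not (proximate cause) — not met.
(a) = F OR F = false.
(b) entrant a minor — satisfied.
(c) exclusive control — holds.
So (2) is not satisfied (F AND T AND T).
So Overall is not satisfied (F OR F).

No — not liable.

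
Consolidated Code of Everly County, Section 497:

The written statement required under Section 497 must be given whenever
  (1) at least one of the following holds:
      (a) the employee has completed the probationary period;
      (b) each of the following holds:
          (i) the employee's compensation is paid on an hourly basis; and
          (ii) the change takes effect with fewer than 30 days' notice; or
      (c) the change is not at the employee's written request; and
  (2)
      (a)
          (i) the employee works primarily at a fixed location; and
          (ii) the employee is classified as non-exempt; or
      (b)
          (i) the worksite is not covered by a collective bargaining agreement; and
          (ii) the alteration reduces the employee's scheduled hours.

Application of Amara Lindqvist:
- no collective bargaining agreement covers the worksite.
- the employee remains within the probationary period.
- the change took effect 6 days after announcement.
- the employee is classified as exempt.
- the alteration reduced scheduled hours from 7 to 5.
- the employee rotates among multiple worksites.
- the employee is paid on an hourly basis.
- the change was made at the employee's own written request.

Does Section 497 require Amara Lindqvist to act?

Yes — required.

(a) past probation — not satisfied.
(i) hourly-paid — holds.
(ii) < 30 days' notice — holds.
(b): T AND T → true.
(c) not employee-requested — not satisfied.
So (1) is satisfied (F OR T OR F).
(i) fixed location — not met.
(ii) non-exempt — not satisfied.
(a) = F AND F = false.
(i) no CBA — satisfied.
(ii) hours reduced — holds.
So (b) is satisfied (T AND T).
(2) = F OR T = true.
So Overall is satisfied (T AND T).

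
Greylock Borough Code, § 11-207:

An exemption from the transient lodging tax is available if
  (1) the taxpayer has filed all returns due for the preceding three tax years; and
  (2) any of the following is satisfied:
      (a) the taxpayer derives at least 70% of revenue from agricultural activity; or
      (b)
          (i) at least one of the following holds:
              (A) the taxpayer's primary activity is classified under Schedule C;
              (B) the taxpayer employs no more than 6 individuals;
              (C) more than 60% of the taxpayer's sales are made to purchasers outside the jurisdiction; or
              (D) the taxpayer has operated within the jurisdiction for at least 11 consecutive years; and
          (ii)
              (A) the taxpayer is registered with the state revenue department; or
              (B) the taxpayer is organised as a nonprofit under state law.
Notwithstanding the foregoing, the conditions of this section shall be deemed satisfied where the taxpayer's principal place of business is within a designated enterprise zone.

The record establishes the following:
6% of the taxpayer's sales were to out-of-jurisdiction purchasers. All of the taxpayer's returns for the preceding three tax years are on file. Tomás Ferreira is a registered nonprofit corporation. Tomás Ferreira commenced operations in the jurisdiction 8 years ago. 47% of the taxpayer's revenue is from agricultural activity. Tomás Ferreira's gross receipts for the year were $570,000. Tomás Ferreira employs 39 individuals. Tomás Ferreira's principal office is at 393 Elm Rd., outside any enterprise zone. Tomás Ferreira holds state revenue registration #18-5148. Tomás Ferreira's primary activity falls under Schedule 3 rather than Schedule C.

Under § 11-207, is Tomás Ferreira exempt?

(1) returns current — satisfied.
(a) ≥70% agricultural — fails.
(A) Schedule C activity — not met.
(B) ≤ 6 employees — fails.
(C) >60% out-of-jur. sales — not met.
(D) ≥ 11 yrs in jurisdiction — not met.
So (i) is not satisfied (F OR F OR F OR F).
(A) state-registered — satisfied.
(B) nonprofit — met.
So (ii) is satisfied (T OR T).
(b): F AND T → false.
So (2) is not satisfied (F OR F).
So Overall is not satisfied (T AND F).
Exception (in enterprise zone) — not satisfied.
Result: main false OR exception false → false.

No — not exempt.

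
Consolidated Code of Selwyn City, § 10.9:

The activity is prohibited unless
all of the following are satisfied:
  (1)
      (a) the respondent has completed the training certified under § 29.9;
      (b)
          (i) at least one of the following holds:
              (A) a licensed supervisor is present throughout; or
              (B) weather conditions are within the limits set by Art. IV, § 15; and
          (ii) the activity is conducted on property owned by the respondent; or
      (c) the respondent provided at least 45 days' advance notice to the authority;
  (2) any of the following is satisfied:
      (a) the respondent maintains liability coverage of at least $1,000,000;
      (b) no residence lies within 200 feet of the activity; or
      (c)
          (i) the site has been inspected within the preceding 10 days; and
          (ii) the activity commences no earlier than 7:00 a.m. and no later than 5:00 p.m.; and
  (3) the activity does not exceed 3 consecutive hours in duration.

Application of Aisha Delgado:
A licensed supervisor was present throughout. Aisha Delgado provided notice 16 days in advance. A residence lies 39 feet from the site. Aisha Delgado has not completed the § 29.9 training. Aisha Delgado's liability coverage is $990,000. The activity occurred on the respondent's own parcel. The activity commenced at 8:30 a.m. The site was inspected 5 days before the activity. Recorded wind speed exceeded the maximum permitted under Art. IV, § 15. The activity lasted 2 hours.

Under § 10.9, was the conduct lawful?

Yes — lawful.

(a) training certified — not satisfied.
(A) supervisor present — holds.
(B) weather ok — not met.
(i): T OR F → true.
(ii) own property — met.
(b) = T AND T = true.
(c) ≥45 days' notice — not satisfied.
(1) = F OR T OR F = true.
(a) coverage ≥ $1,000,000 — not met.
(b) no residence in 200 ft — fails.
(i) site inspected — met.
(ii) start within hours — met.
So (c) is satisfied (T AND T).
(2): F OR F OR T → true.
(3) ≤ 3 hrs duration — satisfied.
Overall = T AND T AND T = true.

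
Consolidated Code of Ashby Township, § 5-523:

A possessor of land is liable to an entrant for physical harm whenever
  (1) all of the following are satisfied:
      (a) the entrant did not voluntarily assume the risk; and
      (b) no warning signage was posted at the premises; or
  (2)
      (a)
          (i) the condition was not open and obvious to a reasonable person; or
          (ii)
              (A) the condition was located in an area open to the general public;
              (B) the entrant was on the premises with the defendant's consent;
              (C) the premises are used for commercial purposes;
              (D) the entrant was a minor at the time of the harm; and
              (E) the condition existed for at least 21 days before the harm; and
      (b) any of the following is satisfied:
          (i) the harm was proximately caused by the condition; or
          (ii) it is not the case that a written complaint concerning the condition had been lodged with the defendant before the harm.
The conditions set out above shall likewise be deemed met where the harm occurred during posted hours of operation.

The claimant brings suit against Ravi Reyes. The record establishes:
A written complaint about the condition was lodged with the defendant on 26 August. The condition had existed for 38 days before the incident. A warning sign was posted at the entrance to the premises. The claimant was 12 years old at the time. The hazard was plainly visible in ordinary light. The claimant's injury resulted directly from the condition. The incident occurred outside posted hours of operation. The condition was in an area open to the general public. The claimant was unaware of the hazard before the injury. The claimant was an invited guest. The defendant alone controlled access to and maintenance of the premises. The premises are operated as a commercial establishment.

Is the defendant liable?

(a) no assumed risk — met.
(b) no signage posted — fails.
(1): T AND F → false.
(i) not open/obvious — not met.
(A) public area — holds.
(B) consent to enter — met.
(C) commercial use — met.
(D) entrant a minor — met.
(E) condition ≥21 days old — holds.
(ii) = T AND T AND T AND T AND T = true.
(a): F OR T → true.
(i) proximate cause — met.
(ii) not (complaint lodged) — not met.
So (b) is satisfied (T OR F).
So (2) is satisfied (T AND T).
Overall: F OR T → true.
Exception (during posted hours) — not satisfied.
Result: main true OR exception false → true.

Yes — liable.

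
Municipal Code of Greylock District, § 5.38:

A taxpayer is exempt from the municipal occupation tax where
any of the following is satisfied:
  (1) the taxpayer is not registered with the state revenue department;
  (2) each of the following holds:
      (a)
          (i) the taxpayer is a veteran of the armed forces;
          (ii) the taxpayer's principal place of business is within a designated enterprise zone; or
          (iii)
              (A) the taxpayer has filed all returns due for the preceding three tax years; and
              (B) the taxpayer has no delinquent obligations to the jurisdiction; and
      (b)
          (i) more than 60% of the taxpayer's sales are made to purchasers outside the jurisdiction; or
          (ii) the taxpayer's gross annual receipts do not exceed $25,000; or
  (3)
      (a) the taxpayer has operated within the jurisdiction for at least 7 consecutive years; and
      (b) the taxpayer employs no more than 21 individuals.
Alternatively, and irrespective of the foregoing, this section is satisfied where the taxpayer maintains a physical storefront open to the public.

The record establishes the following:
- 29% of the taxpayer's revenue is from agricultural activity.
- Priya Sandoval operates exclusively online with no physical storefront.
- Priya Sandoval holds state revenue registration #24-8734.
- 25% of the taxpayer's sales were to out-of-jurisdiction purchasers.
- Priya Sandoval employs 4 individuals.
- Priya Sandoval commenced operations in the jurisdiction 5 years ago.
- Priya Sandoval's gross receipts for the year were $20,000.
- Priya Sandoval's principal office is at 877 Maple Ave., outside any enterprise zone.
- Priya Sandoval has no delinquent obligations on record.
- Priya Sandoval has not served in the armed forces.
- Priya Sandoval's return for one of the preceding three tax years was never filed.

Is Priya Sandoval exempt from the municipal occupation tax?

(1) not (state-registered) — fails.
(i) veteran — not met.
(ii) in enterprise zone — fails.
(A) returns current — not satisfied.
(B) no delinquency — satisfied.
(iii) = F AND T = false.
(a): F OR F OR F → false.
(i) >60% out-of-jur. sales — fails.
(ii) receipts ≤ $25,000 — met.
So (b) is satisfied (F OR T).
So (2) is not satisfied (F AND T).
(a) ≥ 7 yrs in jurisdiction — fails.
(b) ≤ 21 employees — holds.
(3) = F AND T = false.
Overall: F OR F OR F → false.
Exception (has storefront) — not satisfied.
Result: main false OR exception false → false.

No — not exempt.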